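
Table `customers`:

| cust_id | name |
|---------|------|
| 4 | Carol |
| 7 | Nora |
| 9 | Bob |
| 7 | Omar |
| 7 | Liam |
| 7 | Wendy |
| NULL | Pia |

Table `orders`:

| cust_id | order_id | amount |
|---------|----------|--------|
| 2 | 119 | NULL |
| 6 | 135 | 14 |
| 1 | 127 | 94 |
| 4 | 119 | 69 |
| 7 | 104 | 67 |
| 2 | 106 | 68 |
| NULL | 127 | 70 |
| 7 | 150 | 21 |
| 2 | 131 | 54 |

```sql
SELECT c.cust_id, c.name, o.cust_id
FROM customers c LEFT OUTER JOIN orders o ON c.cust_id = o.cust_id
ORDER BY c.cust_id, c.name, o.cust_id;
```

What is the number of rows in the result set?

LEFT JOIN keeps every row from `customers`; unmatched rows get NULL for `orders`'s columns.
Matching on c.cust_id = o.cust_id. A NULL in a compared column never satisfies the condition.
- c row (cust_id=4): matches 1 o row(s) → 1 output row(s).
- c row (cust_id=7): matches 2 o row(s) → 2 output row(s).
- c row (cust_id=9): no match → kept, o columns NULL.
- c row (cust_id=7): matches 2 o row(s) → 2 output row(s).
- c row (cust_id=7): matches 2 o row(s) → 2 output row(s).
- c row (cust_id=7): matches 2 o row(s) → 2 output row(s).
- c row (cust_id=NULL): no match → kept, o columns NULL.
Total: 9 matched + 2 padded = 11 rows.

11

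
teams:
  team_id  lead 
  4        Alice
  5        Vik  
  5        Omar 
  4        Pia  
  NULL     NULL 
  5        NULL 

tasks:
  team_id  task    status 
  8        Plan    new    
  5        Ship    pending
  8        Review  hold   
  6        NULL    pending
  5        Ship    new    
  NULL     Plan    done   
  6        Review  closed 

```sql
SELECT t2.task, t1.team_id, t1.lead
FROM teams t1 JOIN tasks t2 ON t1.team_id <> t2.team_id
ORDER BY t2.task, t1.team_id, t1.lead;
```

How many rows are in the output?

INNER JOIN keeps only pairs where the ON condition holds.
Matching on t1.team_id <> t2.team_id. A NULL in a compared column never satisfies the condition.
Matched pairs: 24.
Total: 24 rows.

24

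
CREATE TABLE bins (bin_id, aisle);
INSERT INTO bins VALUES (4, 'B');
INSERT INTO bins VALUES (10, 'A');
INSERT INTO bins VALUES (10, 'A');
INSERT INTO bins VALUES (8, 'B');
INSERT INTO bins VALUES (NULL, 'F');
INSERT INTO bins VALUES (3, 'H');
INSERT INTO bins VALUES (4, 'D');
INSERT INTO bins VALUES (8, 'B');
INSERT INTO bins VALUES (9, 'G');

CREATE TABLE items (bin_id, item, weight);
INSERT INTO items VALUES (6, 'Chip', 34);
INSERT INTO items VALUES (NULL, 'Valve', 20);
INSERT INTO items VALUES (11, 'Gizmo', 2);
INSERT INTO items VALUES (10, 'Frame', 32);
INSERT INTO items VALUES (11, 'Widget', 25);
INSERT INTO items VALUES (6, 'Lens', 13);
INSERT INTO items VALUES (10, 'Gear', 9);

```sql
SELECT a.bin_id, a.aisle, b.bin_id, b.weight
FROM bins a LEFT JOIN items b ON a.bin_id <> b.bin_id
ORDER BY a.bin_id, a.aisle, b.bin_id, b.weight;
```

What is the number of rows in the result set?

45

LEFT JOIN keeps every row from `bins`; unmatched rows get NULL for `items`'s columns.
Matching on a.bin_id <> b.bin_id. A NULL in a compared column never satisfies the condition.
- a (bin_id=4) pairs with 6 row(s) of b.
- a (bin_id=10) pairs with 4 row(s) of b.
- a (bin_id=10) pairs with 4 row(s) of b.
- a (bin_id=8) pairs with 6 row(s) of b.
- a (bin_id=NULL) has no partner → padded with NULL.
- a (bin_id=3) pairs with 6 row(s) of b.
- a (bin_id=4) pairs with 6 row(s) of b.
- a (bin_id=8) pairs with 6 row(s) of b.
- a (bin_id=9) pairs with 6 row(s) of b.
Total: 44 matched + 1 padded = 45 rows.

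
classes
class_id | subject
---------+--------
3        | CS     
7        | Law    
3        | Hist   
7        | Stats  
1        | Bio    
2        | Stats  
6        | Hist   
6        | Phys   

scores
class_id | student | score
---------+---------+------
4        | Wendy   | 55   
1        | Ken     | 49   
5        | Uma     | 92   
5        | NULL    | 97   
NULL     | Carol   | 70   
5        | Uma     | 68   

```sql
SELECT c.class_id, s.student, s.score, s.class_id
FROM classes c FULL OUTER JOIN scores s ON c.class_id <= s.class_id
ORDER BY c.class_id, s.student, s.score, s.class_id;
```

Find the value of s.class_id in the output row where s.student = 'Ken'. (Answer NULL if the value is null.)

FULL OUTER JOIN keeps every row from both sides; unmatched rows get NULL for the other side's columns.
Matching on c.class_id <= s.class_id. A NULL in a compared column never satisfies the condition.
Matched pairs: 17; unmatched c rows kept: 4; unmatched s rows kept: 1.

1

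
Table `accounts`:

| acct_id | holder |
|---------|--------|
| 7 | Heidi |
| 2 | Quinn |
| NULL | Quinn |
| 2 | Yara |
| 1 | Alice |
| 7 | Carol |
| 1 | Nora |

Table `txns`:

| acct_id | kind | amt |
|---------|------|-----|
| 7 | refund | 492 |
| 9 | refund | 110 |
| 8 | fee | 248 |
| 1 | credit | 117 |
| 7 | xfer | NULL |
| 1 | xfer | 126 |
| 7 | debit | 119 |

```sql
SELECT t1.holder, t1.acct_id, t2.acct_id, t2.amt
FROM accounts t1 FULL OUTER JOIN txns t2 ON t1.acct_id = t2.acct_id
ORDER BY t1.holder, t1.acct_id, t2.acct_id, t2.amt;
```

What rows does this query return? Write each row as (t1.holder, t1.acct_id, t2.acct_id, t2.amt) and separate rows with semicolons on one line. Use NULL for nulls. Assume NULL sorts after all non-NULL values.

(Alice, 1, 1, 117); (Alice, 1, 1, 126); (Carol, 7, 7, 119); (Carol, 7, 7, 492); (Carol, 7, 7, NULL); (Heidi, 7, 7, 119); (Heidi, 7, 7, 492); (Heidi, 7, 7, NULL); (Nora, 1, 1, 117); (Nora, 1, 1, 126); (Quinn, 2, NULL, NULL); (Quinn, NULL, NULL, NULL); (Yara, 2, NULL, NULL); (NULL, NULL, 8, 248); (NULL, NULL, 9, 110)

FULL OUTER JOIN keeps every row from both sides; unmatched rows get NULL for the other side's columns.
Matching on t1.acct_id = t2.acct_id. A NULL in a compared column never satisfies the condition.
- t1 row (acct_id=7): matches 3 t2 row(s) → 3 output row(s).
- t1 row (acct_id=2): no match → kept, t2 columns NULL.
- t1 row (acct_id=NULL): no match → kept, t2 columns NULL.
- t1 row (acct_id=2): no match → kept, t2 columns NULL.
- t1 row (acct_id=1): matches 2 t2 row(s) → 2 output row(s).
- t1 row (acct_id=7): matches 3 t2 row(s) → 3 output row(s).
- t1 row (acct_id=1): matches 2 t2 row(s) → 2 output row(s).
- 2 row(s) from t2 found no t1 partner → padded with NULL.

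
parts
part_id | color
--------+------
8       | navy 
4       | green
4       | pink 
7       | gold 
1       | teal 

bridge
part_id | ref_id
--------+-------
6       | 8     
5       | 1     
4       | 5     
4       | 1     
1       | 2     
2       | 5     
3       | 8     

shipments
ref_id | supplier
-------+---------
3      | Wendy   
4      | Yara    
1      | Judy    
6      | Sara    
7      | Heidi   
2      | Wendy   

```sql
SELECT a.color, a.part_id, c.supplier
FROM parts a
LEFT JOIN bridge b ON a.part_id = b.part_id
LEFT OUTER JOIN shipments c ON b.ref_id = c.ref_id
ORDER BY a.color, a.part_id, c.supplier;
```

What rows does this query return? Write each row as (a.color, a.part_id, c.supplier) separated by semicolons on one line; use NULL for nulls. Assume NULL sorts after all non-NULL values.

Evaluate left to right. First `parts a LEFT JOIN bridge b` on part_id: 7 row(s).
Then LEFT JOIN `shipments c` on ref_id: each of those 7 rows is kept; rows whose b.ref_id has no match in c get NULL for c's columns.

(gold, 7, NULL); (green, 4, Judy); (green, 4, NULL); (navy, 8, NULL); (pink, 4, Judy); (pink, 4, NULL); (teal, 1, Wendy)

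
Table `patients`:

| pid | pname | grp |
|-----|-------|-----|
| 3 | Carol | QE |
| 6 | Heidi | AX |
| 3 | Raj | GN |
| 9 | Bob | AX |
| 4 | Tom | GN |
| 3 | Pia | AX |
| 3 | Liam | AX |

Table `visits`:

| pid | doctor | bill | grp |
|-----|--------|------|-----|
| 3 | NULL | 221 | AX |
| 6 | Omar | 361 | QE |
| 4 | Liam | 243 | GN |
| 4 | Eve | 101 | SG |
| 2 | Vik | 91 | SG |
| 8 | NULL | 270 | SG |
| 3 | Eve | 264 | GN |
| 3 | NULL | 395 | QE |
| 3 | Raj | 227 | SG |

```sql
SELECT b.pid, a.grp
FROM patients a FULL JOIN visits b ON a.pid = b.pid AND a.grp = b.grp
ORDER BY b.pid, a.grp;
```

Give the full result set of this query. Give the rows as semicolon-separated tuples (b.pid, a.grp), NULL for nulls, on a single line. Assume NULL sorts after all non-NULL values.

(2, NULL); (3, AX); (3, AX); (3, GN); (3, QE); (3, NULL); (4, GN); (4, NULL); (6, NULL); (8, NULL); (NULL, AX); (NULL, AX)

FULL OUTER JOIN keeps every row from both sides; unmatched rows get NULL for the other side's columns.
Matching on a.pid = b.pid AND a.grp = b.grp.
Matched pairs: 5; unmatched a rows kept: 2; unmatched b rows kept: 5.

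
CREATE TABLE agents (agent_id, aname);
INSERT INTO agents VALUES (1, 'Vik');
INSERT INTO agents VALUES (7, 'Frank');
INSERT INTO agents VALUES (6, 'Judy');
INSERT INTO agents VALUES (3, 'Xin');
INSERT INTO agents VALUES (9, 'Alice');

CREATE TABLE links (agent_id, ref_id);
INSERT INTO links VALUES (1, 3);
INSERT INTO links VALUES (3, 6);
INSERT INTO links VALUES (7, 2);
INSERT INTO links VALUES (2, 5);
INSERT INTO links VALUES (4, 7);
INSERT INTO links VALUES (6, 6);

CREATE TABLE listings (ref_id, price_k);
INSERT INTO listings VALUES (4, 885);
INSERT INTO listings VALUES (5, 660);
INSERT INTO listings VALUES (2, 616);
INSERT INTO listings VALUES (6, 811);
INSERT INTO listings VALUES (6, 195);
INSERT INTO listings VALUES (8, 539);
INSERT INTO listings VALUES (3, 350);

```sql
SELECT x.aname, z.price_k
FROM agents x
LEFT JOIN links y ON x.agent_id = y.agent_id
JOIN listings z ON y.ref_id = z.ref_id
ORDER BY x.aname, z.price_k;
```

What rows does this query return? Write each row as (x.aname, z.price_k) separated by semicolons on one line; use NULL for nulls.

(Frank, 616); (Judy, 195); (Judy, 811); (Vik, 350); (Xin, 195); (Xin, 811)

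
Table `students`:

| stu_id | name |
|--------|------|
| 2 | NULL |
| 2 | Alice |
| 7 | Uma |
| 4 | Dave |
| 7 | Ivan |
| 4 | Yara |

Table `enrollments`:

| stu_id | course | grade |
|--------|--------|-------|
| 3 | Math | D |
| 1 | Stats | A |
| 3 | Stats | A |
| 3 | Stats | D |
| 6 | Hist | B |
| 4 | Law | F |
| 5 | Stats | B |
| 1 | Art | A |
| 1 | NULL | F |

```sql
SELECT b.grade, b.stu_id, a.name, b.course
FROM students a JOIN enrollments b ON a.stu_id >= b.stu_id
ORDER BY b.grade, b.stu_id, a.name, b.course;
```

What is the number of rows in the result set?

38

INNER JOIN keeps only pairs where the ON condition holds.
Matching on a.stu_id >= b.stu_id.
- a[0] stu_id=2 → 3 match(es) in b → 3 row(s).
- a[1] stu_id=2 → 3 match(es) in b → 3 row(s).
- a[2] stu_id=7 → 9 match(es) in b → 9 row(s).
- a[3] stu_id=4 → 7 match(es) in b → 7 row(s).
- a[4] stu_id=7 → 9 match(es) in b → 9 row(s).
- a[5] stu_id=4 → 7 match(es) in b → 7 row(s).
Total: 38 rows.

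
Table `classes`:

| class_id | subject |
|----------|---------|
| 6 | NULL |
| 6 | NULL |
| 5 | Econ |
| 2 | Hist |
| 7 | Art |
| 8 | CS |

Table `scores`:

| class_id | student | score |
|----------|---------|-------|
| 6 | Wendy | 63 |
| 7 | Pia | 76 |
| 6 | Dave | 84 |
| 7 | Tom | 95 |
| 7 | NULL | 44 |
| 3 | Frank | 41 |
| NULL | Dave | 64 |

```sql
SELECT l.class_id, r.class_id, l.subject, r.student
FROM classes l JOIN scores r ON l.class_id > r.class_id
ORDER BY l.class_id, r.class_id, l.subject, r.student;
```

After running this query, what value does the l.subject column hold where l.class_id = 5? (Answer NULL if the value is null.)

Econ

INNER JOIN keeps only pairs where the ON condition holds.
Matching on l.class_id > r.class_id. A NULL in a compared column never satisfies the condition.
Matched pairs: 12.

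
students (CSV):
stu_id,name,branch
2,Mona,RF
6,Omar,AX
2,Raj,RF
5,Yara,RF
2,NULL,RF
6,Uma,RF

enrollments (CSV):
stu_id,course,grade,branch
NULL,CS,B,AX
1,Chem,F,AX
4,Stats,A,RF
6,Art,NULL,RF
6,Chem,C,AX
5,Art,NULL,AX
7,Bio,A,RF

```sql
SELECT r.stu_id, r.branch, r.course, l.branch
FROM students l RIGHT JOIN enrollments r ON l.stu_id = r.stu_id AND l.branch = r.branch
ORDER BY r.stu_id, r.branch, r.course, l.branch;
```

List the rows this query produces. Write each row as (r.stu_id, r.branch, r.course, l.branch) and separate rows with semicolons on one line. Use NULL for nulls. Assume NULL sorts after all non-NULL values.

(1, AX, Chem, NULL); (4, RF, Stats, NULL); (5, AX, Art, NULL); (6, AX, Chem, AX); (6, RF, Art, RF); (7, RF, Bio, NULL); (NULL, AX, CS, NULL)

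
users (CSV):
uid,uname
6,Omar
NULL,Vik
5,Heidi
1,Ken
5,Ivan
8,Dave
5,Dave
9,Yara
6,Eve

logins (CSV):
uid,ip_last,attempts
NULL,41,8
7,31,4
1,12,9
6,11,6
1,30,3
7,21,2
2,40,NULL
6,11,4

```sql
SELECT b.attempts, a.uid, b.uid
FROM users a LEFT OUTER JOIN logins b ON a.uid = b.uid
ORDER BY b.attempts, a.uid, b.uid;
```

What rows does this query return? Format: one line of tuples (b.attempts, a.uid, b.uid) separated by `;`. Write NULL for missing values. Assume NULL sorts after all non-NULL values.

(3, 1, 1); (4, 6, 6); (4, 6, 6); (6, 6, 6); (6, 6, 6); (9, 1, 1); (NULL, 5, NULL); (NULL, 5, NULL); (NULL, 5, NULL); (NULL, 8, NULL); (NULL, 9, NULL); (NULL, NULL, NULL)

LEFT JOIN keeps every row from `users`; unmatched rows get NULL for `logins`'s columns.
Matching on a.uid = b.uid. A NULL in a compared column never satisfies the condition.
Matched pairs: 6; unmatched a rows kept: 6.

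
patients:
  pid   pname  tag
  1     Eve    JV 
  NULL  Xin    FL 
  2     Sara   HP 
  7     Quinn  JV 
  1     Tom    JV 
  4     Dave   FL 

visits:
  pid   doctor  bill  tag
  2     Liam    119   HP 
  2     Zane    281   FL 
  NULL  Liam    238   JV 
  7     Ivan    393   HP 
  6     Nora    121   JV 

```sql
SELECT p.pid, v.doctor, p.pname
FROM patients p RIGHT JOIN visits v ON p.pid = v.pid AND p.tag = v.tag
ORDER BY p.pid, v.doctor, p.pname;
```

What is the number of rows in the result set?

5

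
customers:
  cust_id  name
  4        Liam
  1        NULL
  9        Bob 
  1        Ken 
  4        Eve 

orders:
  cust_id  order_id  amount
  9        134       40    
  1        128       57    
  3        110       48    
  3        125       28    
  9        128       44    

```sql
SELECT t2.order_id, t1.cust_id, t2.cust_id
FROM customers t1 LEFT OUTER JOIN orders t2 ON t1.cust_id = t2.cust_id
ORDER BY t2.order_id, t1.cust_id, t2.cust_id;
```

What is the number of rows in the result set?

6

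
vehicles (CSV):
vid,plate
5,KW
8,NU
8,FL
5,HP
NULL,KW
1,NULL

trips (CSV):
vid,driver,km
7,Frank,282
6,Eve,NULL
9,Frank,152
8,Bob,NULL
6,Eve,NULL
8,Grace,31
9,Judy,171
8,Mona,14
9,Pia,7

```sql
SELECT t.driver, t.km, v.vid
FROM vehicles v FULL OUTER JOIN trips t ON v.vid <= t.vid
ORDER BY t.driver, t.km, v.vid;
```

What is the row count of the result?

40

FULL OUTER JOIN keeps every row from both sides; unmatched rows get NULL for the other side's columns.
Matching on v.vid <= t.vid. A NULL in a compared column never satisfies the condition.
Matched pairs: 39; unmatched v rows kept: 1; unmatched t rows kept: 0.
Total: 39 matched + 1 padded = 40 rows.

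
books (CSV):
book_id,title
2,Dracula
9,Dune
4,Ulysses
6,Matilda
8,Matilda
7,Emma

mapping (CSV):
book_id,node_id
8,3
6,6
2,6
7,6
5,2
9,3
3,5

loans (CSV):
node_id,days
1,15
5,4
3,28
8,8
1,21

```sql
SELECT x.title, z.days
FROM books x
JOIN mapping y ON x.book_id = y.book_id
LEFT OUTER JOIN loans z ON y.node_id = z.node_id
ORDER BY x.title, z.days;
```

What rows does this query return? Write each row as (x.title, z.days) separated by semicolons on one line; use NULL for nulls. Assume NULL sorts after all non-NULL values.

Joins associate left-to-right: books INNER JOIN mapping on book_id gives 5 intermediate row(s).
Then LEFT JOIN `loans z` on node_id: each of those 5 rows is kept; rows whose y.node_id has no match in z get NULL for z's columns.

(Dracula, NULL); (Dune, 28); (Emma, NULL); (Matilda, 28); (Matilda, NULL)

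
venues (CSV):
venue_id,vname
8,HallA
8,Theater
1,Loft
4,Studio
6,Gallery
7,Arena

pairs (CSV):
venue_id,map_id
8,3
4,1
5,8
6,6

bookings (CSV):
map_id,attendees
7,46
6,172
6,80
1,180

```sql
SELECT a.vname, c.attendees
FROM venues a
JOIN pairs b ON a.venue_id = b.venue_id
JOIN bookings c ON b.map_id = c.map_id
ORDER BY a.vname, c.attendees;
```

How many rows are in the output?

3

Joins associate left-to-right: venues INNER JOIN pairs on venue_id gives 4 intermediate row(s).
Then INNER JOIN `bookings c` on map_id: keep only rows whose b.map_id appears in c.
Result: 3 row(s).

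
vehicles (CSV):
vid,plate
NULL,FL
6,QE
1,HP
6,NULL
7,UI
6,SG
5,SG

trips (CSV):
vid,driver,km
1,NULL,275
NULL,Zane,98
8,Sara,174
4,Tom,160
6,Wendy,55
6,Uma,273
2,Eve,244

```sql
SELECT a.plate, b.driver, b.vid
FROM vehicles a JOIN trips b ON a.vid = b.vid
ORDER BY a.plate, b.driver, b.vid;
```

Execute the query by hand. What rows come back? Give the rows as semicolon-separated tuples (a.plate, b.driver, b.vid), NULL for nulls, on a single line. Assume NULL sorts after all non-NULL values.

(HP, NULL, 1); (QE, Uma, 6); (QE, Wendy, 6); (SG, Uma, 6); (SG, Wendy, 6); (NULL, Uma, 6); (NULL, Wendy, 6)

INNER JOIN keeps only pairs where the ON condition holds.
Matching on a.vid = b.vid. A NULL in a compared column never satisfies the condition.
Matched pairs: 7.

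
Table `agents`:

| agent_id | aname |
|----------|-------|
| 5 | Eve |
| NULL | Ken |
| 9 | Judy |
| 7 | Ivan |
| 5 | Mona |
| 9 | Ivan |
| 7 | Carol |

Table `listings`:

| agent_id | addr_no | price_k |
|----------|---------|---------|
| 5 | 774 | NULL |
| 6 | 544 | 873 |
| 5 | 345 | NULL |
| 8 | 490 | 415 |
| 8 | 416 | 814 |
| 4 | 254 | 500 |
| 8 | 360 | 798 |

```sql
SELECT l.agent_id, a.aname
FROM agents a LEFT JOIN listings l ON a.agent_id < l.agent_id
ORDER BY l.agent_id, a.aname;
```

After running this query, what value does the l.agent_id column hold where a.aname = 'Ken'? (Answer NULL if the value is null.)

LEFT JOIN keeps every row from `agents`; unmatched rows get NULL for `listings`'s columns.
Matching on a.agent_id < l.agent_id. A NULL in a compared column never satisfies the condition.
- agent_id=5: 4 matching l row(s), so 4 row(s) emitted.
- agent_id=NULL: no l row matches, row kept with l columns NULL.
- agent_id=9: no l row matches, row kept with l columns NULL.
- agent_id=7: 3 matching l row(s), so 3 row(s) emitted.
- agent_id=5: 4 matching l row(s), so 4 row(s) emitted.
- agent_id=9: no l row matches, row kept with l columns NULL.
- agent_id=7: 3 matching l row(s), so 3 row(s) emitted.

NULL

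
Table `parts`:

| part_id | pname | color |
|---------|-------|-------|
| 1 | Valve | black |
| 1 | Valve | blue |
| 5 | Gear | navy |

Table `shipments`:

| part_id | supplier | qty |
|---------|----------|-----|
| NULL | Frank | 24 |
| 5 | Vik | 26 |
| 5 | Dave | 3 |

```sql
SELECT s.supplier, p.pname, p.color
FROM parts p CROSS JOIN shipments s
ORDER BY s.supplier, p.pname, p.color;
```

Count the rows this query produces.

9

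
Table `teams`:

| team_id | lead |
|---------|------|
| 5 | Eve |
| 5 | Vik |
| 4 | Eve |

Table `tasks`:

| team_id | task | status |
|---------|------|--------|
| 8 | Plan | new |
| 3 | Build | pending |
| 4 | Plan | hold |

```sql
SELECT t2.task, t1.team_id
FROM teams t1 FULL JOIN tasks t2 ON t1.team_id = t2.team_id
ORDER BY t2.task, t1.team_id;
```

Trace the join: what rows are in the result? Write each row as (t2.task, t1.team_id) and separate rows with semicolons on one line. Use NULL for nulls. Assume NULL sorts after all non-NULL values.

FULL OUTER JOIN keeps every row from both sides; unmatched rows get NULL for the other side's columns.
Matching on t1.team_id = t2.team_id.
- t1[0] team_id=5 → no match; kept with NULLs on the t2 side.
- t1[1] team_id=5 → no match; kept with NULLs on the t2 side.
- t1[2] team_id=4 → 1 match(es) in t2 → 1 row(s).
- 2 row(s) from t2 found no t1 partner → padded with NULL.
After projecting and ordering:
t2.task | t1.team_id
Build | NULL
Plan | 4
Plan | NULL
NULL | 5
NULL | 5

(Build, NULL); (Plan, 4); (Plan, NULL); (NULL, 5); (NULL, 5)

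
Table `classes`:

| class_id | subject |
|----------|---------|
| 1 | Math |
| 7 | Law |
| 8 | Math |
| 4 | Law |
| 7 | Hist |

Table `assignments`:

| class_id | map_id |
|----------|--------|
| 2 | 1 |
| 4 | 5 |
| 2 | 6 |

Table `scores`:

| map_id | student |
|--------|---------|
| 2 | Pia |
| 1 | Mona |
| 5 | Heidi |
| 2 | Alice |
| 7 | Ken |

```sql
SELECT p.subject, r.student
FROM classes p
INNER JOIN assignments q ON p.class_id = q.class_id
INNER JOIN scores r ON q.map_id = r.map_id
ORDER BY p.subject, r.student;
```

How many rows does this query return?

Evaluate left to right. First `classes p INNER JOIN assignments q` on class_id: 1 row(s).
Then INNER JOIN `scores r` on map_id: keep only rows whose q.map_id appears in r.
Result: 1 row(s).

1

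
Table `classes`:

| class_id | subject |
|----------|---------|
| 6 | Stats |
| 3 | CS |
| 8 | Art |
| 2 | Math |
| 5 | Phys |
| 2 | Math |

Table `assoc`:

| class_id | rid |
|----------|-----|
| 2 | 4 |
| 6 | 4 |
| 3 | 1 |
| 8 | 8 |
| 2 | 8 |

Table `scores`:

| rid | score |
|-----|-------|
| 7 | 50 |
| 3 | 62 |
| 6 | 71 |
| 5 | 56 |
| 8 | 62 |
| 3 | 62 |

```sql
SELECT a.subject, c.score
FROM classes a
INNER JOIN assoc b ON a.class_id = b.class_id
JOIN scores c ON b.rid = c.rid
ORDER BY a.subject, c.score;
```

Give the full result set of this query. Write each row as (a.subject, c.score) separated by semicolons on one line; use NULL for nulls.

(Art, 62); (Math, 62); (Math, 62)

Joins associate left-to-right: classes INNER JOIN assoc on class_id gives 7 intermediate row(s).
Then INNER JOIN `scores c` on rid: keep only rows whose b.rid appears in c.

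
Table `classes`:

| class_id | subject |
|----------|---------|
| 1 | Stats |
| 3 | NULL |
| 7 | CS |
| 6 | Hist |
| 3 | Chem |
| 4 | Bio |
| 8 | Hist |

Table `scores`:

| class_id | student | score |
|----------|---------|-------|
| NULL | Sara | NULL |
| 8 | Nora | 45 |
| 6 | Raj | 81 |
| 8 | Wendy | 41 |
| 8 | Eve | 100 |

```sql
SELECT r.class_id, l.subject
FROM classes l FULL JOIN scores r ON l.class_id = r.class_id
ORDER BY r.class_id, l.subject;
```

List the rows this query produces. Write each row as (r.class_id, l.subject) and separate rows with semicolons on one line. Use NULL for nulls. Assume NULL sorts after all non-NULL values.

(6, Hist); (8, Hist); (8, Hist); (8, Hist); (NULL, Bio); (NULL, CS); (NULL, Chem); (NULL, Stats); (NULL, NULL); (NULL, NULL)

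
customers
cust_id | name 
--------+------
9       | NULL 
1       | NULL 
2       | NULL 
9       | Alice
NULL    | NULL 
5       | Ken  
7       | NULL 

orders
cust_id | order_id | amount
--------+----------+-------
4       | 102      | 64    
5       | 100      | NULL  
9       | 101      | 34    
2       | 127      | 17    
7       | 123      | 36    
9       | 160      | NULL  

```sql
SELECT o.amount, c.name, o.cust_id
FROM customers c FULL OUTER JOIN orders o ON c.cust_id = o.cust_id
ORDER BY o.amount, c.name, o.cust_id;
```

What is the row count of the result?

FULL OUTER JOIN keeps every row from both sides; unmatched rows get NULL for the other side's columns.
Matching on c.cust_id = o.cust_id. A NULL in a compared column never satisfies the condition.
- c[0] cust_id=9 → 2 match(es) in o → 2 row(s).
- c[1] cust_id=1 → no match; kept with NULLs on the o side.
- c[2] cust_id=2 → 1 match(es) in o → 1 row(s).
- c[3] cust_id=9 → 2 match(es) in o → 2 row(s).
- c[4] cust_id=NULL → no match; kept with NULLs on the o side.
- c[5] cust_id=5 → 1 match(es) in o → 1 row(s).
- c[6] cust_id=7 → 1 match(es) in o → 1 row(s).
- 1 row(s) from o found no c partner → padded with NULL.
Total: 7 matched + 3 padded = 10 rows.

10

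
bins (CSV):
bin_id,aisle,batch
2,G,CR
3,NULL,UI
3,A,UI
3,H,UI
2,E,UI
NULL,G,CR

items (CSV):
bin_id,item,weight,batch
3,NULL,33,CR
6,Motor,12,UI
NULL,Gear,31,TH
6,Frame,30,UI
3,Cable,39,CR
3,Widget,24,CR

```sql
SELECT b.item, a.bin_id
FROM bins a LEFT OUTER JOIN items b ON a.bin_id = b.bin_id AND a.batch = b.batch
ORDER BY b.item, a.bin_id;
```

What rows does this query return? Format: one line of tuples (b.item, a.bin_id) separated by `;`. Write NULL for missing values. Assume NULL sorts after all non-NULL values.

LEFT JOIN keeps every row from `bins`; unmatched rows get NULL for `items`'s columns.
Matching on a.bin_id = b.bin_id AND a.batch = b.batch. A NULL in a compared column never satisfies the condition.
- a row (bin_id=2, batch=CR): no match → kept, b columns NULL.
- a row (bin_id=3, batch=UI): no match → kept, b columns NULL.
- a row (bin_id=3, batch=UI): no match → kept, b columns NULL.
- a row (bin_id=3, batch=UI): no match → kept, b columns NULL.
- a row (bin_id=2, batch=UI): no match → kept, b columns NULL.
- a row (bin_id=NULL, batch=CR): no match → kept, b columns NULL.
After projecting and ordering:
b.item | a.bin_id
NULL | 2
NULL | 2
NULL | 3
NULL | 3
NULL | 3
NULL | NULL

(NULL, 2); (NULL, 2); (NULL, 3); (NULL, 3); (NULL, 3); (NULL, NULL)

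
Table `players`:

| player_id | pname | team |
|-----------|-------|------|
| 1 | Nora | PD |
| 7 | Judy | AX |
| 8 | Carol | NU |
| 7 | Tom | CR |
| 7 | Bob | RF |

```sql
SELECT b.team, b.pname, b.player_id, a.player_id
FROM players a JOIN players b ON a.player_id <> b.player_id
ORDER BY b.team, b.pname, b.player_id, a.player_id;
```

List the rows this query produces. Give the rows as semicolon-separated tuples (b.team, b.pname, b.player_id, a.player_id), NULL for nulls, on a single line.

INNER JOIN keeps only pairs where the ON condition holds.
Matching on a.player_id <> b.player_id.
- a row (player_id=1): matches 4 b row(s) → 4 output row(s).
- a row (player_id=7): matches 2 b row(s) → 2 output row(s).
- a row (player_id=8): matches 4 b row(s) → 4 output row(s).
- a row (player_id=7): matches 2 b row(s) → 2 output row(s).
- a row (player_id=7): matches 2 b row(s) → 2 output row(s).

(AX, Judy, 7, 1); (AX, Judy, 7, 8); (CR, Tom, 7, 1); (CR, Tom, 7, 8); (NU, Carol, 8, 1); (NU, Carol, 8, 7); (NU, Carol, 8, 7); (NU, Carol, 8, 7); (PD, Nora, 1, 7); (PD, Nora, 1, 7); (PD, Nora, 1, 7); (PD, Nora, 1, 8); (RF, Bob, 7, 1); (RF, Bob, 7, 8)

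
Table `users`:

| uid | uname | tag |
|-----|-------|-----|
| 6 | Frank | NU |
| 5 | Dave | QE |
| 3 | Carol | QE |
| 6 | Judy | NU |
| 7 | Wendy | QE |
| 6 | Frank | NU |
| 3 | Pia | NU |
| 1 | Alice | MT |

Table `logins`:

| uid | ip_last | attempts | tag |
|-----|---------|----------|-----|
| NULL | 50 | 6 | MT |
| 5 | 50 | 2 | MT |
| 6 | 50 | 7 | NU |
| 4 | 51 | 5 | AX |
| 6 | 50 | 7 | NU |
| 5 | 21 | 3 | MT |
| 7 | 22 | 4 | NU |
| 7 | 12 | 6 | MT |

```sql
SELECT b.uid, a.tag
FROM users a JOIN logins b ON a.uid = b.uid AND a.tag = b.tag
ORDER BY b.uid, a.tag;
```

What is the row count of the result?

INNER JOIN keeps only pairs where the ON condition holds.
Matching on a.uid = b.uid AND a.tag = b.tag. A NULL in a compared column never satisfies the condition.
- a row (uid=6, tag=NU): matches 2 b row(s) → 2 output row(s).
- a row (uid=5, tag=QE): no match → dropped.
- a row (uid=3, tag=QE): no match → dropped.
- a row (uid=6, tag=NU): matches 2 b row(s) → 2 output row(s).
- a row (uid=7, tag=QE): no match → dropped.
- a row (uid=6, tag=NU): matches 2 b row(s) → 2 output row(s).
- a row (uid=3, tag=NU): no match → dropped.
- a row (uid=1, tag=MT): no match → dropped.
Total: 6 rows.

6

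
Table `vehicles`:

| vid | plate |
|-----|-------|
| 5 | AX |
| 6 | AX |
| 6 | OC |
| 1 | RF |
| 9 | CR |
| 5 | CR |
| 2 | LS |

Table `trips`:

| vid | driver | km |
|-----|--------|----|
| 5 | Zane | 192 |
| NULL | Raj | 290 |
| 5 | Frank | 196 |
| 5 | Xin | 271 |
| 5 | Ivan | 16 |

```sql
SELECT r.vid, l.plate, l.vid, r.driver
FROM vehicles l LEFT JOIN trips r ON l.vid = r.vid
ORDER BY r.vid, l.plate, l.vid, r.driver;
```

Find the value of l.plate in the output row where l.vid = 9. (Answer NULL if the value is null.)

CR

LEFT JOIN keeps every row from `vehicles`; unmatched rows get NULL for `trips`'s columns.
Matching on l.vid = r.vid. A NULL in a compared column never satisfies the condition.
Matched pairs: 8; unmatched l rows kept: 5.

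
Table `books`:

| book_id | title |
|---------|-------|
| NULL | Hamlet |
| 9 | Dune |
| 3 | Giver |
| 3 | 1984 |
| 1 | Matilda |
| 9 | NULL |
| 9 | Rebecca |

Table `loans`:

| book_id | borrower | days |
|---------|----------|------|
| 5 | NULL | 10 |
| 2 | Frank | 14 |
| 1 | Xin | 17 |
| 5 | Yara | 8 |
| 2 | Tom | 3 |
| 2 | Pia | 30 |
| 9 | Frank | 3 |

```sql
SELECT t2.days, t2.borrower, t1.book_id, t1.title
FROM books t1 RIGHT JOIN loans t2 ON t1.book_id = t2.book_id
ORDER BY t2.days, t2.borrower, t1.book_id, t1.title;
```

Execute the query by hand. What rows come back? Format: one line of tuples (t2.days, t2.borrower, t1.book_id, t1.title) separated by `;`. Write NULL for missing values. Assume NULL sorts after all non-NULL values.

RIGHT JOIN keeps every row from `loans`; unmatched rows get NULL for `books`'s columns.
Matching on t1.book_id = t2.book_id. A NULL in a compared column never satisfies the condition.
- book_id=NULL: no matching t2 row.
- book_id=9: 1 matching t2 row(s), so 1 row(s) emitted.
- book_id=3: no matching t2 row.
- book_id=3: no matching t2 row.
- book_id=1: 1 matching t2 row(s), so 1 row(s) emitted.
- book_id=9: 1 matching t2 row(s), so 1 row(s) emitted.
- book_id=9: 1 matching t2 row(s), so 1 row(s) emitted.
- 5 row(s) from t2 found no t1 partner → padded with NULL.
After projecting and ordering:
t2.days | t2.borrower | t1.book_id | t1.title
3 | Frank | 9 | Dune
3 | Frank | 9 | Rebecca
3 | Frank | 9 | NULL
3 | Tom | NULL | NULL
8 | Yara | NULL | NULL
10 | NULL | NULL | NULL
14 | Frank | NULL | NULL
17 | Xin | 1 | Matilda
30 | Pia | NULL | NULL

(3, Frank, 9, Dune); (3, Frank, 9, Rebecca); (3, Frank, 9, NULL); (3, Tom, NULL, NULL); (8, Yara, NULL, NULL); (10, NULL, NULL, NULL); (14, Frank, NULL, NULL); (17, Xin, 1, Matilda); (30, Pia, NULL, NULL)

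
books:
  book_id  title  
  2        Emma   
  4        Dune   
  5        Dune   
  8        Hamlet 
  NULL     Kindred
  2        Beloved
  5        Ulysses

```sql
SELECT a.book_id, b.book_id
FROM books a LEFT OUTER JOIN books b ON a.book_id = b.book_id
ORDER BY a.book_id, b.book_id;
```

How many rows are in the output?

11

LEFT JOIN keeps every row from `books a`; unmatched rows get NULL for `books b`'s columns.
Matching on a.book_id = b.book_id. A NULL in a compared column never satisfies the condition.
Matched pairs: 10; unmatched a rows kept: 1.
Total: 10 matched + 1 padded = 11 rows.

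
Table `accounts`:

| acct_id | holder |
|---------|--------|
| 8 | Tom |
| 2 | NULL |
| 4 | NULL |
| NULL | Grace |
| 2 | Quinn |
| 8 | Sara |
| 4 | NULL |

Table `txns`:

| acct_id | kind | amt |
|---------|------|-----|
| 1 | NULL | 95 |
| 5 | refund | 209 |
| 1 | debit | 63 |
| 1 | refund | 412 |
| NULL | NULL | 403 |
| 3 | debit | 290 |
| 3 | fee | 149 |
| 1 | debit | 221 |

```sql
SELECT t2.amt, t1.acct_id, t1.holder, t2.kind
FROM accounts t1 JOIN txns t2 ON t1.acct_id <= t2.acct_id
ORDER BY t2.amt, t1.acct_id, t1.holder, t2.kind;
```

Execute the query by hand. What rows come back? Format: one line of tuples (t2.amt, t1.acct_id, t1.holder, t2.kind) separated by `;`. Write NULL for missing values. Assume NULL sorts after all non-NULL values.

INNER JOIN keeps only pairs where the ON condition holds.
Matching on t1.acct_id <= t2.acct_id. A NULL in a compared column never satisfies the condition.
- t1[0] acct_id=8 → no match; dropped.
- t1[1] acct_id=2 → 3 match(es) in t2 → 3 row(s).
- t1[2] acct_id=4 → 1 match(es) in t2 → 1 row(s).
- t1[3] acct_id=NULL → no match; dropped.
- t1[4] acct_id=2 → 3 match(es) in t2 → 3 row(s).
- t1[5] acct_id=8 → no match; dropped.
- t1[6] acct_id=4 → 1 match(es) in t2 → 1 row(s).
After projecting and ordering:
t2.amt | t1.acct_id | t1.holder | t2.kind
149 | 2 | Quinn | fee
149 | 2 | NULL | fee
209 | 2 | Quinn | refund
209 | 2 | NULL | refund
209 | 4 | NULL | refund
209 | 4 | NULL | refund
290 | 2 | Quinn | debit
290 | 2 | NULL | debit

(149, 2, Quinn, fee); (149, 2, NULL, fee); (209, 2, Quinn, refund); (209, 2, NULL, refund); (209, 4, NULL, refund); (209, 4, NULL, refund); (290, 2, Quinn, debit); (290, 2, NULL, debit)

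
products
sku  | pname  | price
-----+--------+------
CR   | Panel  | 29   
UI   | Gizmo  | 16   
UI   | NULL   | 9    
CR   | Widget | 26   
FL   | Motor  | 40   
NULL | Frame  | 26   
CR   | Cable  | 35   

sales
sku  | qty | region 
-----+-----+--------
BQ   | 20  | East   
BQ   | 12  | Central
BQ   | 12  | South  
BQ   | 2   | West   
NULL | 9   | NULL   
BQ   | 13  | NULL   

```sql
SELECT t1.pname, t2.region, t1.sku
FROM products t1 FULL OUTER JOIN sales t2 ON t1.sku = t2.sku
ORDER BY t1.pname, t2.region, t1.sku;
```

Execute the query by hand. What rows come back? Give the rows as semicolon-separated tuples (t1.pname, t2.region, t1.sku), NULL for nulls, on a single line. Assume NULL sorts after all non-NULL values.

(Cable, NULL, CR); (Frame, NULL, NULL); (Gizmo, NULL, UI); (Motor, NULL, FL); (Panel, NULL, CR); (Widget, NULL, CR); (NULL, Central, NULL); (NULL, East, NULL); (NULL, South, NULL); (NULL, West, NULL); (NULL, NULL, UI); (NULL, NULL, NULL); (NULL, NULL, NULL)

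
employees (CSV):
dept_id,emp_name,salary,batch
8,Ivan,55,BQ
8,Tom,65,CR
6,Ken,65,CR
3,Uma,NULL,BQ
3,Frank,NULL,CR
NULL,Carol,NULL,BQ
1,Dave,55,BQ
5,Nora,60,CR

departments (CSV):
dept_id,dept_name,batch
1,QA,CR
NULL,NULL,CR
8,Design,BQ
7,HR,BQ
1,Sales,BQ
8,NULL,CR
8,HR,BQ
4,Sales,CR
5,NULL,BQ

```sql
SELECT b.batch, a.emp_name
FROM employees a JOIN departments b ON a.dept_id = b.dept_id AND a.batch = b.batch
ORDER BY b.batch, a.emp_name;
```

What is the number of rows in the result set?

INNER JOIN keeps only pairs where the ON condition holds.
Matching on a.dept_id = b.dept_id AND a.batch = b.batch. A NULL in a compared column never satisfies the condition.
- a row (dept_id=8, batch=BQ): matches 2 b row(s) → 2 output row(s).
- a row (dept_id=8, batch=CR): matches 1 b row(s) → 1 output row(s).
- a row (dept_id=6, batch=CR): no match → dropped.
- a row (dept_id=3, batch=BQ): no match → dropped.
- a row (dept_id=3, batch=CR): no match → dropped.
- a row (dept_id=NULL, batch=BQ): no match → dropped.
- a row (dept_id=1, batch=BQ): matches 1 b row(s) → 1 output row(s).
- a row (dept_id=5, batch=CR): no match → dropped.
Total: 4 rows.

4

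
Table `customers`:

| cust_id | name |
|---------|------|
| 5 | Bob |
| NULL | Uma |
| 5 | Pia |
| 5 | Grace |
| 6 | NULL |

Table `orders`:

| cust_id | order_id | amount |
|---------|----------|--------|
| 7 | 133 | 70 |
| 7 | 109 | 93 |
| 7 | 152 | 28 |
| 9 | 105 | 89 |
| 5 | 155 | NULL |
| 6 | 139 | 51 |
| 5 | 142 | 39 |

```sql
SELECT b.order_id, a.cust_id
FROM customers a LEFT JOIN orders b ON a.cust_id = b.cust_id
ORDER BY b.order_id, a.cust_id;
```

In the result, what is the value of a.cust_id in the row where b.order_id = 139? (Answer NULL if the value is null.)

LEFT JOIN keeps every row from `customers`; unmatched rows get NULL for `orders`'s columns.
Matching on a.cust_id = b.cust_id. A NULL in a compared column never satisfies the condition.
- cust_id=5: 2 matching b row(s), so 2 row(s) emitted.
- cust_id=NULL: no b row matches, row kept with b columns NULL.
- cust_id=5: 2 matching b row(s), so 2 row(s) emitted.
- cust_id=5: 2 matching b row(s), so 2 row(s) emitted.
- cust_id=6: 1 matching b row(s), so 1 row(s) emitted.

6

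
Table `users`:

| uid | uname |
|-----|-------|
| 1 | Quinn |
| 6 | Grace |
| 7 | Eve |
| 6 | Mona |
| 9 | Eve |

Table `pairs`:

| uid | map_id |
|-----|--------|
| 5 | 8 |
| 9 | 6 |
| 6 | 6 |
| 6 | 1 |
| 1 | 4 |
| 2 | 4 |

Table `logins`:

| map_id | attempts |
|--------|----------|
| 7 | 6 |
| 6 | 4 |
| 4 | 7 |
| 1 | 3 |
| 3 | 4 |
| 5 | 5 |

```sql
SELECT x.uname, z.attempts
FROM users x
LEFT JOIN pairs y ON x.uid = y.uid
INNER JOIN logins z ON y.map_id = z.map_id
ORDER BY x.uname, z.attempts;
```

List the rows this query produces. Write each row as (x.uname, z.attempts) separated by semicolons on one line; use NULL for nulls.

Evaluate left to right. First `users x LEFT JOIN pairs y` on uid: 7 row(s).
Then INNER JOIN `logins z` on map_id: keep only rows whose y.map_id appears in z.

(Eve, 4); (Grace, 3); (Grace, 4); (Mona, 3); (Mona, 4); (Quinn, 7)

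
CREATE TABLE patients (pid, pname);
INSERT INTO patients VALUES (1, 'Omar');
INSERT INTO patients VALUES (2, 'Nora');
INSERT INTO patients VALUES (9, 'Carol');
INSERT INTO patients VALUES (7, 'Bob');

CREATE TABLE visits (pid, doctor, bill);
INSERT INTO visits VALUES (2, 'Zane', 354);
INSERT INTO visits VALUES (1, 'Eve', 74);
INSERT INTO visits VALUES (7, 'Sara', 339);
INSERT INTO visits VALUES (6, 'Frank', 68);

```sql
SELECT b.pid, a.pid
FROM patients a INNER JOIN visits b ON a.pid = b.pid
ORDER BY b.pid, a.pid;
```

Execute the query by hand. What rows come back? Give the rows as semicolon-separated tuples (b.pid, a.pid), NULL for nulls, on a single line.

(1, 1); (2, 2); (7, 7)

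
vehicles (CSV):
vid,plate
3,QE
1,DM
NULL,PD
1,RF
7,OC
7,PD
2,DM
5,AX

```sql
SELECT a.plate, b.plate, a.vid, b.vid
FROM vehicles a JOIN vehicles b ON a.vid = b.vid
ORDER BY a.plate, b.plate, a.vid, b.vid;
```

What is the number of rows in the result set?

11

INNER JOIN keeps only pairs where the ON condition holds.
Matching on a.vid = b.vid. A NULL in a compared column never satisfies the condition.
- vid=3: 1 matching b row(s), so 1 row(s) emitted.
- vid=1: 2 matching b row(s), so 2 row(s) emitted.
- vid=NULL: no matching b row, dropped.
- vid=1: 2 matching b row(s), so 2 row(s) emitted.
- vid=7: 2 matching b row(s), so 2 row(s) emitted.
- vid=7: 2 matching b row(s), so 2 row(s) emitted.
- vid=2: 1 matching b row(s), so 1 row(s) emitted.
- vid=5: 1 matching b row(s), so 1 row(s) emitted.
Total: 11 rows.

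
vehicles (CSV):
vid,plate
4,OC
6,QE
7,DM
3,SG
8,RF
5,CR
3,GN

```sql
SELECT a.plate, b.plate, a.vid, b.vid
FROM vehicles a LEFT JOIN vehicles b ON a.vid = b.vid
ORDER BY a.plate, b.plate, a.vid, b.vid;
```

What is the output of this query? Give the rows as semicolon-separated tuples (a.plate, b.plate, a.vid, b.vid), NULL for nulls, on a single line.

(CR, CR, 5, 5); (DM, DM, 7, 7); (GN, GN, 3, 3); (GN, SG, 3, 3); (OC, OC, 4, 4); (QE, QE, 6, 6); (RF, RF, 8, 8); (SG, GN, 3, 3); (SG, SG, 3, 3)

LEFT JOIN keeps every row from `vehicles a`; unmatched rows get NULL for `vehicles b`'s columns.
Matching on a.vid = b.vid.
- a[0] vid=4 → 1 match(es) in b → 1 row(s).
- a[1] vid=6 → 1 match(es) in b → 1 row(s).
- a[2] vid=7 → 1 match(es) in b → 1 row(s).
- a[3] vid=3 → 2 match(es) in b → 2 row(s).
- a[4] vid=8 → 1 match(es) in b → 1 row(s).
- a[5] vid=5 → 1 match(es) in b → 1 row(s).
- a[6] vid=3 → 2 match(es) in b → 2 row(s).
After projecting and ordering:
a.plate | b.plate | a.vid | b.vid
CR | CR | 5 | 5
DM | DM | 7 | 7
GN | GN | 3 | 3
GN | SG | 3 | 3
OC | OC | 4 | 4
QE | QE | 6 | 6
RF | RF | 8 | 8
SG | GN | 3 | 3
SG | SG | 3 | 3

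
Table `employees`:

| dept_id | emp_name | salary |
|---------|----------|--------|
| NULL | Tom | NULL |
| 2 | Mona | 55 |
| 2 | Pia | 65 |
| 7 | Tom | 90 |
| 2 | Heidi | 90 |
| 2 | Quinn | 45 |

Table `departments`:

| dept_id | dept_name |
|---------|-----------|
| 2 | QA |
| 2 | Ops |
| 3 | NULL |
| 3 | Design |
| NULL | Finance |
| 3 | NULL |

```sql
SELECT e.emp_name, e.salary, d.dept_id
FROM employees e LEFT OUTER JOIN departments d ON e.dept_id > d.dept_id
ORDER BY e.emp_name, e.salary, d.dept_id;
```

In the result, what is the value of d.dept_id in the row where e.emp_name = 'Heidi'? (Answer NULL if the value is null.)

LEFT JOIN keeps every row from `employees`; unmatched rows get NULL for `departments`'s columns.
Matching on e.dept_id > d.dept_id. A NULL in a compared column never satisfies the condition.
- e (dept_id=NULL) has no partner → padded with NULL.
- e (dept_id=2) has no partner → padded with NULL.
- e (dept_id=2) has no partner → padded with NULL.
- e (dept_id=7) pairs with 5 row(s) of d.
- e (dept_id=2) has no partner → padded with NULL.
- e (dept_id=2) has no partner → padded with NULL.

NULL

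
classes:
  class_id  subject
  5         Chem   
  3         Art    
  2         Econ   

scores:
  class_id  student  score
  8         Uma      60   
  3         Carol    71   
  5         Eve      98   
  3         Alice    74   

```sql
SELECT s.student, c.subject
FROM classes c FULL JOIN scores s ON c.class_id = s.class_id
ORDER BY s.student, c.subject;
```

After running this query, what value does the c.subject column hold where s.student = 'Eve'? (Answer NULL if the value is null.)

FULL OUTER JOIN keeps every row from both sides; unmatched rows get NULL for the other side's columns.
Matching on c.class_id = s.class_id.
- c (class_id=5) pairs with 1 row(s) of s.
- c (class_id=3) pairs with 2 row(s) of s.
- c (class_id=2) has no partner → padded with NULL.
- plus 1 unmatched s row(s), each kept with NULL c columns.

Chem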